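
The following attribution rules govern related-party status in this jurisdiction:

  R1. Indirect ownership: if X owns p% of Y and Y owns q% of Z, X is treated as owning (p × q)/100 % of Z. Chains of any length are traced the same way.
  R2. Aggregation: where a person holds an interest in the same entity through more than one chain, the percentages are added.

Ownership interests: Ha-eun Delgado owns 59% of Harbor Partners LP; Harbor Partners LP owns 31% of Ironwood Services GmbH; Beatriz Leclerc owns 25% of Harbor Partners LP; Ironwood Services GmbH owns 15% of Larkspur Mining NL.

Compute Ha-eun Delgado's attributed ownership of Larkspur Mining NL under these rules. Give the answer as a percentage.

2.7435%

Chain via Harbor Partners LP → Ironwood Services GmbH (R1): 59% × 31% × 15% = 2.7435% of Larkspur Mining NL.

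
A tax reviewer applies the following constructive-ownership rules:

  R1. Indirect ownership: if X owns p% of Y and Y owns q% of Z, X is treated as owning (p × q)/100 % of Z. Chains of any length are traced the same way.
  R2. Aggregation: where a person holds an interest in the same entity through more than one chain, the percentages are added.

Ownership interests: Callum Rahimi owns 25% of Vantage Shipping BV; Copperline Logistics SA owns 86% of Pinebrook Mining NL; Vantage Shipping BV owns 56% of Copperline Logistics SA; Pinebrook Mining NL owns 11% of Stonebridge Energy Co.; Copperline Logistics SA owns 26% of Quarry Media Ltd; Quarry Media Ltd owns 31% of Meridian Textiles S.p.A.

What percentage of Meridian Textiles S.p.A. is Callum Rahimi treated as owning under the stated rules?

1.1284%

Chain via Vantage Shipping BV → Copperline Logistics SA → Quarry Media Ltd (R1): 25% × 56% × 26% × 31% = 1.1284% of Meridian Textiles S.p.A.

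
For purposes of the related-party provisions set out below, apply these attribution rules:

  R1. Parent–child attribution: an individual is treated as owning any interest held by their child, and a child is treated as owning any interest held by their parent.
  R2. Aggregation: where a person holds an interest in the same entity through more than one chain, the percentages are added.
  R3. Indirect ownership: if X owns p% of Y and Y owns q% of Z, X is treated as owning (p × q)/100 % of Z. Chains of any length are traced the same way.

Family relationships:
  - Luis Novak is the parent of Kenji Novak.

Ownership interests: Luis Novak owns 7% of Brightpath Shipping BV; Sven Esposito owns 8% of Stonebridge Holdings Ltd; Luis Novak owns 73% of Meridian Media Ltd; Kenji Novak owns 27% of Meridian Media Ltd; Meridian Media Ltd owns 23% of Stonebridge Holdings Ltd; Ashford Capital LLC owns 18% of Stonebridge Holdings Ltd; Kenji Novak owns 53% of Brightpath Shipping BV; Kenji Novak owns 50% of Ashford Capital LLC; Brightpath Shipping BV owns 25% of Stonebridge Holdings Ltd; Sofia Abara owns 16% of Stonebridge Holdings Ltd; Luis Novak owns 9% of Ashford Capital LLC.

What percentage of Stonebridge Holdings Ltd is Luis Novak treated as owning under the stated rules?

48.62%

By parent–child attribution (R1), Luis Novak is treated as also owning Kenji Novak's interest in Meridian Media Ltd, giving 73% + 27% = 100%.
By parent–child attribution (R1), Luis Novak is treated as also owning Kenji Novak's interest in Ashford Capital LLC, giving 9% + 50% = 59%.
By parent–child attribution (R1), Luis Novak is treated as also owning Kenji Novak's interest in Brightpath Shipping BV, giving 7% + 53% = 60%.
Chain via Meridian Media Ltd (R3): 100% × 23% = 23% of Stonebridge Holdings Ltd.
Chain via Ashford Capital LLC (R3): 59% × 18% = 10.62% of Stonebridge Holdings Ltd.
Chain via Brightpath Shipping BV (R3): 60% × 25% = 15% of Stonebridge Holdings Ltd.
Aggregating (R2): 23% + 10.62% + 15% = 48.62%.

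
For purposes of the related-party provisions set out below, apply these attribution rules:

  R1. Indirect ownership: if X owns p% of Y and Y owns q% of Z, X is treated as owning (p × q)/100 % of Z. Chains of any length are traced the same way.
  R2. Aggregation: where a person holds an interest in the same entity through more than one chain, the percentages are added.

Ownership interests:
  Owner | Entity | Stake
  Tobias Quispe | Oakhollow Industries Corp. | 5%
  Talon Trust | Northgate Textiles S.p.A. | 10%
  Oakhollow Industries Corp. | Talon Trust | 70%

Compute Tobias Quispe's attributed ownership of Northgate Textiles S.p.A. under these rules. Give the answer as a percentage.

Chain via Oakhollow Industries Corp. → Talon Trust (R1): 5% × 70% × 10% = 0.35% of Northgate Textiles S.p.A.

0.35%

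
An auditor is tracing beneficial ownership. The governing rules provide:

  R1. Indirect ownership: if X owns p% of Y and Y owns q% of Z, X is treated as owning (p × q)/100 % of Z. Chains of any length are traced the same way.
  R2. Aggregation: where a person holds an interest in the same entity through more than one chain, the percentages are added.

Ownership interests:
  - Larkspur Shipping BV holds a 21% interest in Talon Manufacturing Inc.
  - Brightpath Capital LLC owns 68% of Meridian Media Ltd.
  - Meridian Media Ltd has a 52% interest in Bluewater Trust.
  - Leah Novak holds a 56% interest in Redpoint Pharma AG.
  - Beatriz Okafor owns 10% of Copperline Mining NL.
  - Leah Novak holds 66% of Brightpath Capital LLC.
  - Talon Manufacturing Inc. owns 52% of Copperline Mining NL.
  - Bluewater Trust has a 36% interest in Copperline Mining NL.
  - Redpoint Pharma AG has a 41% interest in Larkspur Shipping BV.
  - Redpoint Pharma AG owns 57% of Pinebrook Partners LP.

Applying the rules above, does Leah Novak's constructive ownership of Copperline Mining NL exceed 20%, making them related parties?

No

Chain via Redpoint Pharma AG → Larkspur Shipping BV → Talon Manufacturing Inc. (R1): 56% × 41% × 21% × 52% = 2.507232% of Copperline Mining NL.
Chain via Brightpath Capital LLC → Meridian Media Ltd → Bluewater Trust (R1): 66% × 68% × 52% × 36% = 8.401536% of Copperline Mining NL.
Aggregating (R2): 2.507232% + 8.401536% = 10.908768%.
10.908768% does not exceed the 20% threshold, so Leah is not a related party to Copperline Mining NL.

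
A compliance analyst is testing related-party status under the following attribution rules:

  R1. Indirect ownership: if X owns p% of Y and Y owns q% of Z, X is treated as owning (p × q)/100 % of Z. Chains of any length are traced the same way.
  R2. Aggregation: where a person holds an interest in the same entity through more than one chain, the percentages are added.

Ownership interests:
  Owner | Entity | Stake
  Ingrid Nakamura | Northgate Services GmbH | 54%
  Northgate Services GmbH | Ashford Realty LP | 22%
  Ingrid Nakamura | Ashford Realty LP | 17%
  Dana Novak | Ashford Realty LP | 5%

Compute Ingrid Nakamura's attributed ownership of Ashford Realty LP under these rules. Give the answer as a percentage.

Chain via Northgate Services GmbH (R1): 54% × 22% = 11.88% of Ashford Realty LP.
Direct interest in Ashford Realty LP: 17%.
Aggregating (R2): 11.88% + 17% = 28.88%.

28.88%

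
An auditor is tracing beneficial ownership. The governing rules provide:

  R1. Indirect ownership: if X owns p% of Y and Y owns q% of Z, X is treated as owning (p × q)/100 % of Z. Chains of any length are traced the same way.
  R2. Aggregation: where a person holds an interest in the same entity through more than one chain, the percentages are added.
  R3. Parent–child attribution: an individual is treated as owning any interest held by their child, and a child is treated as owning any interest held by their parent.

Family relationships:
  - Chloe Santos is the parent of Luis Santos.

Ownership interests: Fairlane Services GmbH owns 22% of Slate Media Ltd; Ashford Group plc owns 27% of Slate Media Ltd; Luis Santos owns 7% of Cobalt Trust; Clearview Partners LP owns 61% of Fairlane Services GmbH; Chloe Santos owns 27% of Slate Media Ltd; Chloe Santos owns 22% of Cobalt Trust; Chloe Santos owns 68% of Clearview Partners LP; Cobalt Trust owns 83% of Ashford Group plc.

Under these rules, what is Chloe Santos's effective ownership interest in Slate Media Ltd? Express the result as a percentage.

42.6245%

By parent–child attribution (R3), Chloe Santos is treated as also owning Luis Santos's interest in Cobalt Trust, giving 22% + 7% = 29%.
Chain via Cobalt Trust → Ashford Group plc (R1): 29% × 83% × 27% = 6.4989% of Slate Media Ltd.
Chain via Clearview Partners LP → Fairlane Services GmbH (R1): 68% × 61% × 22% = 9.1256% of Slate Media Ltd.
Direct interest in Slate Media Ltd: 27%.
Aggregating (R2): 6.4989% + 9.1256% + 27% = 42.6245%.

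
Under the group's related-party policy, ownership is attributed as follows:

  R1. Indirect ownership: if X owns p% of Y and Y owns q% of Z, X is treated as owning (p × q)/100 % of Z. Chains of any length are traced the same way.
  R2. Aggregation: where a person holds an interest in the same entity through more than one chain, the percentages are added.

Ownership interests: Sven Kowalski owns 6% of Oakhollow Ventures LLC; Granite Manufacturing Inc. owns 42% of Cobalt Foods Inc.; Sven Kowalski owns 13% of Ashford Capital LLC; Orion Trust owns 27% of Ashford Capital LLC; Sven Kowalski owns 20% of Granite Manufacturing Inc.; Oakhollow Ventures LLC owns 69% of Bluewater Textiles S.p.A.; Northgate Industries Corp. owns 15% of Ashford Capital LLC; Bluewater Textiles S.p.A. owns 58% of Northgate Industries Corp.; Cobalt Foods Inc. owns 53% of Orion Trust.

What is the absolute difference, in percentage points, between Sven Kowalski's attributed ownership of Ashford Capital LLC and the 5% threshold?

Chain via Oakhollow Ventures LLC → Bluewater Textiles S.p.A. → Northgate Industries Corp. (R1): 6% × 69% × 58% × 15% = 0.36018% of Ashford Capital LLC.
Chain via Granite Manufacturing Inc. → Cobalt Foods Inc. → Orion Trust (R1): 20% × 42% × 53% × 27% = 1.20204% of Ashford Capital LLC.
Direct interest in Ashford Capital LLC: 13%.
Aggregating (R2): 0.36018% + 1.20204% + 13% = 14.56222%.
14.56222% exceeds the 5% threshold by 9.56222 percentage points.

9.56222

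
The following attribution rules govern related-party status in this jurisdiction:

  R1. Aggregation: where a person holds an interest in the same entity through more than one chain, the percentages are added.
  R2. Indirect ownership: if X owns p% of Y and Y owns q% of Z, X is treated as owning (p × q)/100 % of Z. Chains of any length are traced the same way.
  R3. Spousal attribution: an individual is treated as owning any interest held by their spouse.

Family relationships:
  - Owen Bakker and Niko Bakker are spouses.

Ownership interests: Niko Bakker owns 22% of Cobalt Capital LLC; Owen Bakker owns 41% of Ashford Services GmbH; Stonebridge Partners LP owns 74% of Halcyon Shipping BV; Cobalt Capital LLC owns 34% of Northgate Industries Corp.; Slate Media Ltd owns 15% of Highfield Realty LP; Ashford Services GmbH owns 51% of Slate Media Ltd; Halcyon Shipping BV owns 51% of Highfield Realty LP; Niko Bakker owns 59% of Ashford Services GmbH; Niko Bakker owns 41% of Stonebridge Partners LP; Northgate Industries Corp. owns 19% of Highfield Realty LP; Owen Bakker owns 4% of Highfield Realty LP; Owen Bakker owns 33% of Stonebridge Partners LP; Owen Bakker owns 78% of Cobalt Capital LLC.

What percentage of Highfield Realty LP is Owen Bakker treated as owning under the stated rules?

46.0376%

By spousal attribution (R3), Owen Bakker is treated as also owning Niko Bakker's interest in Stonebridge Partners LP, giving 33% + 41% = 74%.
By spousal attribution (R3), Owen Bakker is treated as also owning Niko Bakker's interest in Cobalt Capital LLC, giving 78% + 22% = 100%.
By spousal attribution (R3), Owen Bakker is treated as also owning Niko Bakker's interest in Ashford Services GmbH, giving 41% + 59% = 100%.
Chain via Stonebridge Partners LP → Halcyon Shipping BV (R2): 74% × 74% × 51% = 27.9276% of Highfield Realty LP.
Chain via Cobalt Capital LLC → Northgate Industries Corp. (R2): 100% × 34% × 19% = 6.46% of Highfield Realty LP.
Chain via Ashford Services GmbH → Slate Media Ltd (R2): 100% × 51% × 15% = 7.65% of Highfield Realty LP.
Direct interest in Highfield Realty LP: 4%.
Aggregating (R1): 27.9276% + 6.46% + 7.65% + 4% = 46.0376%.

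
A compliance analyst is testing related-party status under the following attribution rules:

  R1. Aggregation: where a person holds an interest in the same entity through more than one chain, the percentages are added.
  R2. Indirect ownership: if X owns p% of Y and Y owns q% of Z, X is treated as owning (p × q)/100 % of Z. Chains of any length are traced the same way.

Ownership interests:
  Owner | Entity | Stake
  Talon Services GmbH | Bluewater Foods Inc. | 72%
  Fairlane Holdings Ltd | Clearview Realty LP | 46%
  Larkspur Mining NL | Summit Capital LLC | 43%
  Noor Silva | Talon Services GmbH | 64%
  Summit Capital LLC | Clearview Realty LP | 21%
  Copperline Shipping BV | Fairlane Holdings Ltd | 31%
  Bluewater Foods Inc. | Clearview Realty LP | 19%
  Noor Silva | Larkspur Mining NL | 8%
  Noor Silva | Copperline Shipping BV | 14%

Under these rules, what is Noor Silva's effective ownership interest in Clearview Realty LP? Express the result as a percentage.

Chain via Talon Services GmbH → Bluewater Foods Inc. (R2): 64% × 72% × 19% = 8.7552% of Clearview Realty LP.
Chain via Larkspur Mining NL → Summit Capital LLC (R2): 8% × 43% × 21% = 0.7224% of Clearview Realty LP.
Chain via Copperline Shipping BV → Fairlane Holdings Ltd (R2): 14% × 31% × 46% = 1.9964% of Clearview Realty LP.
Aggregating (R1): 8.7552% + 0.7224% + 1.9964% = 11.474%.

11.474%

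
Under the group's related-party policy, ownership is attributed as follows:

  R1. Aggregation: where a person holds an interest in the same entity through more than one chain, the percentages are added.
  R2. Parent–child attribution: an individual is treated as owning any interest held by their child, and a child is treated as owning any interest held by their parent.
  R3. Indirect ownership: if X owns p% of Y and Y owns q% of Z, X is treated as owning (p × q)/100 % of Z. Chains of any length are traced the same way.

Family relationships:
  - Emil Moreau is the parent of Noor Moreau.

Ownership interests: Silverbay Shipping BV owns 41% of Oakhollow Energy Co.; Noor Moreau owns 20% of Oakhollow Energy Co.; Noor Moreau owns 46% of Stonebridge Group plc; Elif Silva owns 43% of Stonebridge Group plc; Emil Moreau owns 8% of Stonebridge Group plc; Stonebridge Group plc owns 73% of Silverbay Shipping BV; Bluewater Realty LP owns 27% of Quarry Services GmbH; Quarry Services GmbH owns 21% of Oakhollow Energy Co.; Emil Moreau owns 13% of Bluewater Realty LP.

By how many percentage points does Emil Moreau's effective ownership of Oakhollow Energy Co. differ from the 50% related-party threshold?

By parent–child attribution (R2), Emil Moreau is treated as also owning Noor Moreau's interest in Stonebridge Group plc, giving 8% + 46% = 54%.
By parent–child attribution (R2), Emil Moreau is treated as owning Noor Moreau's 20% interest in Oakhollow Energy Co.
Chain via Bluewater Realty LP → Quarry Services GmbH (R3): 13% × 27% × 21% = 0.7371% of Oakhollow Energy Co.
Chain via Stonebridge Group plc → Silverbay Shipping BV (R3): 54% × 73% × 41% = 16.1622% of Oakhollow Energy Co.
Direct interest in Oakhollow Energy Co: 20%.
Aggregating (R1): 0.7371% + 16.1622% + 20% = 36.8993%.
36.8993% falls short of the 50% threshold by 13.1007 percentage points.

13.1007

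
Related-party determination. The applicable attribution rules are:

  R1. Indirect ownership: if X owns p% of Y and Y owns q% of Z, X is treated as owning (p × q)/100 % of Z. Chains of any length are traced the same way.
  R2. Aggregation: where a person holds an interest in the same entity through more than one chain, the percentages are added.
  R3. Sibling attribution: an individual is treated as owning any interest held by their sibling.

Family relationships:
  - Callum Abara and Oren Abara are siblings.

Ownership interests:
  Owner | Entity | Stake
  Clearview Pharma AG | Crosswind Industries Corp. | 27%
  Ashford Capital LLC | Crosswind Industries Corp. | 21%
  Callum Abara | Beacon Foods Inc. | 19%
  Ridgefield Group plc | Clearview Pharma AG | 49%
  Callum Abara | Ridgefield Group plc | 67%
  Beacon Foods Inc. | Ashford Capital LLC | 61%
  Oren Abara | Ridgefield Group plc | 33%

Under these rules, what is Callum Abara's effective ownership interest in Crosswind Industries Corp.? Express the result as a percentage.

By sibling attribution (R3), Callum Abara is treated as also owning Oren Abara's interest in Ridgefield Group plc, giving 67% + 33% = 100%.
Chain via Beacon Foods Inc. → Ashford Capital LLC (R1): 19% × 61% × 21% = 2.4339% of Crosswind Industries Corp.
Chain via Ridgefield Group plc → Clearview Pharma AG (R1): 100% × 49% × 27% = 13.23% of Crosswind Industries Corp.
Aggregating (R2): 2.4339% + 13.23% = 15.6639%.

15.6639%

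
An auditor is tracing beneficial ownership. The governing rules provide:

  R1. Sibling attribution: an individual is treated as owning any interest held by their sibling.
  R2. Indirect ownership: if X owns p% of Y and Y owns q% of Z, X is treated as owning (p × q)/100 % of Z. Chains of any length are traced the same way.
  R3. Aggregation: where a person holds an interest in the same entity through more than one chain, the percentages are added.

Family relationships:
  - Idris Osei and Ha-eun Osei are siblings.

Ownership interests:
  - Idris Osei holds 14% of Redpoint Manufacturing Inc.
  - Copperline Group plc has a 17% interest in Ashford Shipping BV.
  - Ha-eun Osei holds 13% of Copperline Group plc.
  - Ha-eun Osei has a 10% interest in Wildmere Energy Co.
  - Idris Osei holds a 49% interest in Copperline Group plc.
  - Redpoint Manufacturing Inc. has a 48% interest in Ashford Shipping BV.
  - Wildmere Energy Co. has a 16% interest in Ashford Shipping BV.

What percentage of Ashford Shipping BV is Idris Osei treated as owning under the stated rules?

By sibling attribution (R1), Idris Osei is treated as also owning Ha-eun Osei's interest in Copperline Group plc, giving 49% + 13% = 62%.
By sibling attribution (R1), Idris Osei is treated as owning Ha-eun Osei's 10% interest in Wildmere Energy Co.
Chain via Copperline Group plc (R2): 62% × 17% = 10.54% of Ashford Shipping BV.
Chain via Redpoint Manufacturing Inc. (R2): 14% × 48% = 6.72% of Ashford Shipping BV.
Chain via Wildmere Energy Co. (R2): 10% × 16% = 1.6% of Ashford Shipping BV.
Aggregating (R3): 10.54% + 6.72% + 1.6% = 18.86%.

18.86%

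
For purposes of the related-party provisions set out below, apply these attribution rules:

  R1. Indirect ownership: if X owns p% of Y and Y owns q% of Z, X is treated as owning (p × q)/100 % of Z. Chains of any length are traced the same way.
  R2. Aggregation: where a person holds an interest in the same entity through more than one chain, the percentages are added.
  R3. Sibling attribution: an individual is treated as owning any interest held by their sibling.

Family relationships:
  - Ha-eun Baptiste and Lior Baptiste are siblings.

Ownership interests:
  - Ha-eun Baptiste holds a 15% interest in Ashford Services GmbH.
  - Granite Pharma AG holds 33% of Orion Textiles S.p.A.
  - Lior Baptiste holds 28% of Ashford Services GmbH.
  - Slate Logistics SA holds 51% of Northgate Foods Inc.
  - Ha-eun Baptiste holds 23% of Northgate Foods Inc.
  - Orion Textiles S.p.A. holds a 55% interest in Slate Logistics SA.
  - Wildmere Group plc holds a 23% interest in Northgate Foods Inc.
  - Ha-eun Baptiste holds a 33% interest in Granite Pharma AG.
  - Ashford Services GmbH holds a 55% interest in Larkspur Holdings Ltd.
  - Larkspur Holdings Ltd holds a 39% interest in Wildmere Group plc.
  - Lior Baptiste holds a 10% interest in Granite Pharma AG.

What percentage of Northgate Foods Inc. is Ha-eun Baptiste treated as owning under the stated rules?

29.1017%

By sibling attribution (R3), Ha-eun Baptiste is treated as also owning Lior Baptiste's interest in Ashford Services GmbH, giving 15% + 28% = 43%.
By sibling attribution (R3), Ha-eun Baptiste is treated as also owning Lior Baptiste's interest in Granite Pharma AG, giving 33% + 10% = 43%.
Chain via Ashford Services GmbH → Larkspur Holdings Ltd → Wildmere Group plc (R1): 43% × 55% × 39% × 23% = 2.121405% of Northgate Foods Inc.
Chain via Granite Pharma AG → Orion Textiles S.p.A. → Slate Logistics SA (R1): 43% × 33% × 55% × 51% = 3.980295% of Northgate Foods Inc.
Direct interest in Northgate Foods Inc: 23%.
Aggregating (R2): 2.121405% + 3.980295% + 23% = 29.1017%.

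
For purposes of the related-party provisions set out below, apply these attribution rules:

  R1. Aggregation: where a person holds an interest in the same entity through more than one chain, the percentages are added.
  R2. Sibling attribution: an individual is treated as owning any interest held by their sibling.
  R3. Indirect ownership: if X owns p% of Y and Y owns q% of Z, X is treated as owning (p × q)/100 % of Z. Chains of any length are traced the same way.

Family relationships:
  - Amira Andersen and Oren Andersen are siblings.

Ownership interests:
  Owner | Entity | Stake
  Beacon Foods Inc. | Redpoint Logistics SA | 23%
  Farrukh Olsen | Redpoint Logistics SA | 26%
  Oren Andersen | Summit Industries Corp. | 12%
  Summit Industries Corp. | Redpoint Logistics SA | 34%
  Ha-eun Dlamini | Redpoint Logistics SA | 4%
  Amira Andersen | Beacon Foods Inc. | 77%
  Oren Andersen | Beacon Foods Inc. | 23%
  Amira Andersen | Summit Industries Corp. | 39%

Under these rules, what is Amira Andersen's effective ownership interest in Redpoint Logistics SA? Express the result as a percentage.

By sibling attribution (R2), Amira Andersen is treated as also owning Oren Andersen's interest in Summit Industries Corp, giving 39% + 12% = 51%.
By sibling attribution (R2), Amira Andersen is treated as also owning Oren Andersen's interest in Beacon Foods Inc, giving 77% + 23% = 100%.
Chain via Summit Industries Corp. (R3): 51% × 34% = 17.34% of Redpoint Logistics SA.
Chain via Beacon Foods Inc. (R3): 100% × 23% = 23% of Redpoint Logistics SA.
Aggregating (R1): 17.34% + 23% = 40.34%.

40.34%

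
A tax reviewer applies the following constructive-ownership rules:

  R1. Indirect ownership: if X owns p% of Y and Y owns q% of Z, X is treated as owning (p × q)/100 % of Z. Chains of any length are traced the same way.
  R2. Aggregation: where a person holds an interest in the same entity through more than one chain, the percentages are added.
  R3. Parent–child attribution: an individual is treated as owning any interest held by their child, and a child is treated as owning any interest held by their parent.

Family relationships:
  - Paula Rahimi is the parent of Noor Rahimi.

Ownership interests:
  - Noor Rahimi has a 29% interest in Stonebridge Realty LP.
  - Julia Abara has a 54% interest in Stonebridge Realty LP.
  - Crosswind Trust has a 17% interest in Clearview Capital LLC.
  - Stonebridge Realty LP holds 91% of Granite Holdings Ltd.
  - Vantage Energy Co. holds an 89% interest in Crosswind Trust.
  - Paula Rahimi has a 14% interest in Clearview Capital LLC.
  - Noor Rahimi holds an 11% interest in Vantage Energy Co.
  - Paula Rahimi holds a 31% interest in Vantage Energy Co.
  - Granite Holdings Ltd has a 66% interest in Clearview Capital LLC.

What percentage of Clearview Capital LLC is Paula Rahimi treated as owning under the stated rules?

By parent–child attribution (R3), Paula Rahimi is treated as also owning Noor Rahimi's interest in Vantage Energy Co, giving 31% + 11% = 42%.
By parent–child attribution (R3), Paula Rahimi is treated as owning Noor Rahimi's 29% interest in Stonebridge Realty LP.
Chain via Vantage Energy Co. → Crosswind Trust (R1): 42% × 89% × 17% = 6.3546% of Clearview Capital LLC.
Direct interest in Clearview Capital LLC: 14%.
Chain via Stonebridge Realty LP → Granite Holdings Ltd (R1): 29% × 91% × 66% = 17.4174% of Clearview Capital LLC.
Aggregating (R2): 6.3546% + 14% + 17.4174% = 37.772%.

37.772%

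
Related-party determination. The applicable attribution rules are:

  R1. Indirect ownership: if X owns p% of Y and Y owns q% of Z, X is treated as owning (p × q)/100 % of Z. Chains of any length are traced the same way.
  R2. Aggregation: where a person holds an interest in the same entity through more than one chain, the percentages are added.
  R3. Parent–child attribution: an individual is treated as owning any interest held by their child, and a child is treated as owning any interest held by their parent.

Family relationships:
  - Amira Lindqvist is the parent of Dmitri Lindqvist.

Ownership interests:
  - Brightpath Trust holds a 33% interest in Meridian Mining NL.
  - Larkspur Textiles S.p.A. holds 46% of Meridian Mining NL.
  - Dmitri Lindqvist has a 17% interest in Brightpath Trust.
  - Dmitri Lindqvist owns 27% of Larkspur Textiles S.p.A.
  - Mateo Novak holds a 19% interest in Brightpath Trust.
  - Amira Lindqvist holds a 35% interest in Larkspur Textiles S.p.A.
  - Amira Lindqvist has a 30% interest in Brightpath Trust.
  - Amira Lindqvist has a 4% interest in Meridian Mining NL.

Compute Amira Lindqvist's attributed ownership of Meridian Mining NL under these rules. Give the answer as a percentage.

48.03%

By parent–child attribution (R3), Amira Lindqvist is treated as also owning Dmitri Lindqvist's interest in Larkspur Textiles S.p.A, giving 35% + 27% = 62%.
By parent–child attribution (R3), Amira Lindqvist is treated as also owning Dmitri Lindqvist's interest in Brightpath Trust, giving 30% + 17% = 47%.
Chain via Larkspur Textiles S.p.A. (R1): 62% × 46% = 28.52% of Meridian Mining NL.
Chain via Brightpath Trust (R1): 47% × 33% = 15.51% of Meridian Mining NL.
Direct interest in Meridian Mining NL: 4%.
Aggregating (R2): 28.52% + 15.51% + 4% = 48.03%.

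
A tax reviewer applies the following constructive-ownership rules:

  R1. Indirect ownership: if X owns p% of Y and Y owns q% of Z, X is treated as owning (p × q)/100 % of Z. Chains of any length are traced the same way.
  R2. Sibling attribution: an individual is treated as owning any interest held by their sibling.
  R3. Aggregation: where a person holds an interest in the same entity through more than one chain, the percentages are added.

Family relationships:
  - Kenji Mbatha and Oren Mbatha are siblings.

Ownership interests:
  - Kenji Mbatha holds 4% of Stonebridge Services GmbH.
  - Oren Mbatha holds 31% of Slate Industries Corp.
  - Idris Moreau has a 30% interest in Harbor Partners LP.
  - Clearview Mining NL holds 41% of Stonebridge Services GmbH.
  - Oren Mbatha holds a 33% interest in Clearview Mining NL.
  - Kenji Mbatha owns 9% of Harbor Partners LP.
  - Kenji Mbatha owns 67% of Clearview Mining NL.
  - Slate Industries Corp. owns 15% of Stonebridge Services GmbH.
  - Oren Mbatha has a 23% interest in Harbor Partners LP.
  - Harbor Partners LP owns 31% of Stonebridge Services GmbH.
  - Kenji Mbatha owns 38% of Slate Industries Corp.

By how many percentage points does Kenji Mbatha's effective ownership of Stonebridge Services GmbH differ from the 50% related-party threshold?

15.27

By sibling attribution (R2), Kenji Mbatha is treated as also owning Oren Mbatha's interest in Slate Industries Corp, giving 38% + 31% = 69%.
By sibling attribution (R2), Kenji Mbatha is treated as also owning Oren Mbatha's interest in Harbor Partners LP, giving 9% + 23% = 32%.
By sibling attribution (R2), Kenji Mbatha is treated as also owning Oren Mbatha's interest in Clearview Mining NL, giving 67% + 33% = 100%.
Chain via Slate Industries Corp. (R1): 69% × 15% = 10.35% of Stonebridge Services GmbH.
Chain via Harbor Partners LP (R1): 32% × 31% = 9.92% of Stonebridge Services GmbH.
Chain via Clearview Mining NL (R1): 100% × 41% = 41% of Stonebridge Services GmbH.
Direct interest in Stonebridge Services GmbH: 4%.
Aggregating (R3): 10.35% + 9.92% + 41% + 4% = 65.27%.
65.27% exceeds the 50% threshold by 15.27 percentage points.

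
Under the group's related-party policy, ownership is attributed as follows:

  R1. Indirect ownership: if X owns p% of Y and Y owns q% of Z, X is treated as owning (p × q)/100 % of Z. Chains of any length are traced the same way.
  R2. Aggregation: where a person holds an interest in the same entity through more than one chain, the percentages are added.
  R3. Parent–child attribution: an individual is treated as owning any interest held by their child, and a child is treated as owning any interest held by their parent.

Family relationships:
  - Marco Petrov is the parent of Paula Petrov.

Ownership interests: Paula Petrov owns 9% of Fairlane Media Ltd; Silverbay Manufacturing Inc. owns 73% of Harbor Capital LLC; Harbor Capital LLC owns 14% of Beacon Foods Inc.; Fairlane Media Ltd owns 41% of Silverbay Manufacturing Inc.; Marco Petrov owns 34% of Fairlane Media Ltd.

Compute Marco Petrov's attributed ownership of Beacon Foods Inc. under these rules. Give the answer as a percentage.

1.801786%

By parent–child attribution (R3), Marco Petrov is treated as also owning Paula Petrov's interest in Fairlane Media Ltd, giving 34% + 9% = 43%.
Chain via Fairlane Media Ltd → Silverbay Manufacturing Inc. → Harbor Capital LLC (R1): 43% × 41% × 73% × 14% = 1.801786% of Beacon Foods Inc.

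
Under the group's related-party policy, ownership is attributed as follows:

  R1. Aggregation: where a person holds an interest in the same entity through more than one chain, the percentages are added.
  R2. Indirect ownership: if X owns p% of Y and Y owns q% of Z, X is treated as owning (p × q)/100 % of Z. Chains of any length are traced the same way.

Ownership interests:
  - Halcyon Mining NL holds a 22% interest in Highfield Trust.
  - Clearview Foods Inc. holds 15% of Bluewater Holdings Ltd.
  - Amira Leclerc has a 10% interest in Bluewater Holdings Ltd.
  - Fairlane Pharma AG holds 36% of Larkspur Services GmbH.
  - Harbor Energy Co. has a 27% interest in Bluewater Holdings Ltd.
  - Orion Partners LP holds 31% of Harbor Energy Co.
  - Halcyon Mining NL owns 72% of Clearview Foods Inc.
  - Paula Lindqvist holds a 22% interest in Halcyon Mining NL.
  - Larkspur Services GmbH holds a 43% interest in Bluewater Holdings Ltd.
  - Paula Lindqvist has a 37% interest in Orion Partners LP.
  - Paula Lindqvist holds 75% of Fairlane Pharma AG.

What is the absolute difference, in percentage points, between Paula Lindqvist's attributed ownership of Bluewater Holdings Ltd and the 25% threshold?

7.9171

Chain via Fairlane Pharma AG → Larkspur Services GmbH (R2): 75% × 36% × 43% = 11.61% of Bluewater Holdings Ltd.
Chain via Orion Partners LP → Harbor Energy Co. (R2): 37% × 31% × 27% = 3.0969% of Bluewater Holdings Ltd.
Chain via Halcyon Mining NL → Clearview Foods Inc. (R2): 22% × 72% × 15% = 2.376% of Bluewater Holdings Ltd.
Aggregating (R1): 11.61% + 3.0969% + 2.376% = 17.0829%.
17.0829% falls short of the 25% threshold by 7.9171 percentage points.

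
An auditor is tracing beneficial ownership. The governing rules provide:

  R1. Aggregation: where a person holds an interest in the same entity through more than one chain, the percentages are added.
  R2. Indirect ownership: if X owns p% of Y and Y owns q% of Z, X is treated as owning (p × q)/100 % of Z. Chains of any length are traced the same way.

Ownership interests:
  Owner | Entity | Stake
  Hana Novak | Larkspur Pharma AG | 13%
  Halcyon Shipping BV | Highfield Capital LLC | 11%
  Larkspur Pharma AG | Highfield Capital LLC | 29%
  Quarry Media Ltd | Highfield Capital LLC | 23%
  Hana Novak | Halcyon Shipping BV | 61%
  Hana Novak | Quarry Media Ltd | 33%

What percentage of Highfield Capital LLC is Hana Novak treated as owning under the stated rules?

Chain via Halcyon Shipping BV (R2): 61% × 11% = 6.71% of Highfield Capital LLC.
Chain via Larkspur Pharma AG (R2): 13% × 29% = 3.77% of Highfield Capital LLC.
Chain via Quarry Media Ltd (R2): 33% × 23% = 7.59% of Highfield Capital LLC.
Aggregating (R1): 6.71% + 3.77% + 7.59% = 18.07%.

18.07%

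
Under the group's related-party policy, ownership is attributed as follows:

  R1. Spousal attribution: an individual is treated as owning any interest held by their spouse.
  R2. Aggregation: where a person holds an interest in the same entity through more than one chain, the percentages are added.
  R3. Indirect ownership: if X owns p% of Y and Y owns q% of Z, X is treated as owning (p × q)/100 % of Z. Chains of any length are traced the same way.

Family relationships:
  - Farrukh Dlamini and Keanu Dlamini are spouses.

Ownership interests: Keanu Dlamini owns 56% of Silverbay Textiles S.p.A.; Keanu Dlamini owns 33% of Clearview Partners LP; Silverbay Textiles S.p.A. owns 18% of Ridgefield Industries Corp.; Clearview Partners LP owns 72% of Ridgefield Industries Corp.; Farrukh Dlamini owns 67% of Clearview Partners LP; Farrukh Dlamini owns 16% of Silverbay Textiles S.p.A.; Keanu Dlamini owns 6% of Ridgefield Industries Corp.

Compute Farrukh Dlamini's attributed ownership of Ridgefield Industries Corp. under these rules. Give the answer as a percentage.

90.96%

By spousal attribution (R1), Farrukh Dlamini is treated as also owning Keanu Dlamini's interest in Clearview Partners LP, giving 67% + 33% = 100%.
By spousal attribution (R1), Farrukh Dlamini is treated as also owning Keanu Dlamini's interest in Silverbay Textiles S.p.A, giving 16% + 56% = 72%.
By spousal attribution (R1), Farrukh Dlamini is treated as owning Keanu Dlamini's 6% interest in Ridgefield Industries Corp.
Chain via Clearview Partners LP (R3): 100% × 72% = 72% of Ridgefield Industries Corp.
Chain via Silverbay Textiles S.p.A. (R3): 72% × 18% = 12.96% of Ridgefield Industries Corp.
Direct interest in Ridgefield Industries Corp: 6%.
Aggregating (R2): 72% + 12.96% + 6% = 90.96%.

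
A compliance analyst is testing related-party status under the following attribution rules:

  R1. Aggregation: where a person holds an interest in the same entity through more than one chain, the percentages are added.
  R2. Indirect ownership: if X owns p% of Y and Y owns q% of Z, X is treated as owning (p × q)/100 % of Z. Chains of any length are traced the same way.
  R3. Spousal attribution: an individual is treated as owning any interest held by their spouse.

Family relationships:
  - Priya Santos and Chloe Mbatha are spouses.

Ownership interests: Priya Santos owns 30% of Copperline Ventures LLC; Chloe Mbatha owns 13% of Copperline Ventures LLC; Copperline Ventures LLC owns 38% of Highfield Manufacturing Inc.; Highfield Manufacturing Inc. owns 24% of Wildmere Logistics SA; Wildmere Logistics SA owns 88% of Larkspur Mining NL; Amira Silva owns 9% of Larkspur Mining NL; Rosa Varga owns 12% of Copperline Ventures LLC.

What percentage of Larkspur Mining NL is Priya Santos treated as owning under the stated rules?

3.451008%

By spousal attribution (R3), Priya Santos is treated as also owning Chloe Mbatha's interest in Copperline Ventures LLC, giving 30% + 13% = 43%.
Chain via Copperline Ventures LLC → Highfield Manufacturing Inc. → Wildmere Logistics SA (R2): 43% × 38% × 24% × 88% = 3.451008% of Larkspur Mining NL.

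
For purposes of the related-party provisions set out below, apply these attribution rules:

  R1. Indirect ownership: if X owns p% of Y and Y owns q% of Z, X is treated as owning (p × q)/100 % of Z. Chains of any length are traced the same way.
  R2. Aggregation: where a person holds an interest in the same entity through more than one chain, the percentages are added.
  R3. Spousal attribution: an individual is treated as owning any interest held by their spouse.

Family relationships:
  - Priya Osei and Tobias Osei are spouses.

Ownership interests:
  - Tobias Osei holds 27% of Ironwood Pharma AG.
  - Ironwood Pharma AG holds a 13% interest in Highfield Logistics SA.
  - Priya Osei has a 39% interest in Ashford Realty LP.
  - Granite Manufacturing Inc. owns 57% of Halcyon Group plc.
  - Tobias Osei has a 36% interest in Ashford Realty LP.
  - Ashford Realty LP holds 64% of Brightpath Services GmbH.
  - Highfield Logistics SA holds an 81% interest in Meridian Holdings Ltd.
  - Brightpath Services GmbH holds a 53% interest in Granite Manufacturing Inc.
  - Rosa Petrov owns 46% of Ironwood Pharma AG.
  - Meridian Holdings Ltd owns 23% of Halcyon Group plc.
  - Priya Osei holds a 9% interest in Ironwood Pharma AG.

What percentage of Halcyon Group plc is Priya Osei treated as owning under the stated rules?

By spousal attribution (R3), Priya Osei is treated as also owning Tobias Osei's interest in Ashford Realty LP, giving 39% + 36% = 75%.
By spousal attribution (R3), Priya Osei is treated as also owning Tobias Osei's interest in Ironwood Pharma AG, giving 9% + 27% = 36%.
Chain via Ashford Realty LP → Brightpath Services GmbH → Granite Manufacturing Inc. (R1): 75% × 64% × 53% × 57% = 14.5008% of Halcyon Group plc.
Chain via Ironwood Pharma AG → Highfield Logistics SA → Meridian Holdings Ltd (R1): 36% × 13% × 81% × 23% = 0.871884% of Halcyon Group plc.
Aggregating (R2): 14.5008% + 0.871884% = 15.372684%.

15.372684%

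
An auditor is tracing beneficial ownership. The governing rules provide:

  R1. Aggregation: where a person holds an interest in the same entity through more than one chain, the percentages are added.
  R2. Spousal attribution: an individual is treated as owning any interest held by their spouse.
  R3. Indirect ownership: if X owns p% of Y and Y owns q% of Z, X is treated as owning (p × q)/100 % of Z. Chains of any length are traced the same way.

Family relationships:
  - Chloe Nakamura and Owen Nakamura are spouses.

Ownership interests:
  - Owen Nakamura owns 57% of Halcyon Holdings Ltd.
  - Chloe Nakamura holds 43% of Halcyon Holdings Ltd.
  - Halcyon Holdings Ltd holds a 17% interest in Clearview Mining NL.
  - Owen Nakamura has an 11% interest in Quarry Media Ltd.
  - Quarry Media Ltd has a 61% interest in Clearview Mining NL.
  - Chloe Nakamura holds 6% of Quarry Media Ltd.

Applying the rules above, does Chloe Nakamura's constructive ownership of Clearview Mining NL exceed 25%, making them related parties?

Yes

By spousal attribution (R2), Chloe Nakamura is treated as also owning Owen Nakamura's interest in Quarry Media Ltd, giving 6% + 11% = 17%.
By spousal attribution (R2), Chloe Nakamura is treated as also owning Owen Nakamura's interest in Halcyon Holdings Ltd, giving 43% + 57% = 100%.
Chain via Quarry Media Ltd (R3): 17% × 61% = 10.37% of Clearview Mining NL.
Chain via Halcyon Holdings Ltd (R3): 100% × 17% = 17% of Clearview Mining NL.
Aggregating (R1): 10.37% + 17% = 27.37%.
27.37% exceeds the 25% threshold, so Chloe is a related party to Clearview Mining NL.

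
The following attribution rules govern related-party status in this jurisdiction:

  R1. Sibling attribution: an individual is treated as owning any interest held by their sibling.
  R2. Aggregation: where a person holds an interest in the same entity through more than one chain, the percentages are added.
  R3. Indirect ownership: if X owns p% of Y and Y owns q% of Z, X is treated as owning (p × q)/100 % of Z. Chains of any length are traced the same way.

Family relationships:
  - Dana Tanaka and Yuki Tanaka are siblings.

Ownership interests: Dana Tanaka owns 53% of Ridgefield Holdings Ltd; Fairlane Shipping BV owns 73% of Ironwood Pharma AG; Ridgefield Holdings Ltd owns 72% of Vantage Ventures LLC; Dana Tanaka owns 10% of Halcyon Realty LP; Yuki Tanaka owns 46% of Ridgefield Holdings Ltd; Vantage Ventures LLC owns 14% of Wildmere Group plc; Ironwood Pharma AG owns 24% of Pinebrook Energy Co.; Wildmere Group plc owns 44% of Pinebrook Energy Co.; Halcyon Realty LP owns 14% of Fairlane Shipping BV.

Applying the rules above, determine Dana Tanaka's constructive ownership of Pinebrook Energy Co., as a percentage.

4.636128%

By sibling attribution (R1), Dana Tanaka is treated as also owning Yuki Tanaka's interest in Ridgefield Holdings Ltd, giving 53% + 46% = 99%.
Chain via Halcyon Realty LP → Fairlane Shipping BV → Ironwood Pharma AG (R3): 10% × 14% × 73% × 24% = 0.24528% of Pinebrook Energy Co.
Chain via Ridgefield Holdings Ltd → Vantage Ventures LLC → Wildmere Group plc (R3): 99% × 72% × 14% × 44% = 4.390848% of Pinebrook Energy Co.
Aggregating (R2): 0.24528% + 4.390848% = 4.636128%.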